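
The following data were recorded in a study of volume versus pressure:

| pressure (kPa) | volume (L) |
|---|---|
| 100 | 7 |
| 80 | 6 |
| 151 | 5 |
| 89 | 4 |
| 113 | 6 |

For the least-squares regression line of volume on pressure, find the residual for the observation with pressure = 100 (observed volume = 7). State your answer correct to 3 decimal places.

n = 5, Σx = 533, Σy = 28, Σxy = 2969, Σx² = 59891
Sxx = Σx² − (Σx)²/n = 59891 − 56817.8 = 3073.2
Sxy = Σxy − (Σx)(Σy)/n = 2969 − 2984.8 = -15.8
b = Sxy/Sxx = -15.8/3073.2 = -0.005141
a = ȳ − b·x̄ = 5.6 − (-0.005141)·106.6 = 6.148054
ŷ(100) = 6.148054 + (-0.005141)·100 = 5.633932
residual = y − ŷ = 7 − 5.633932 = 1.366068

1.366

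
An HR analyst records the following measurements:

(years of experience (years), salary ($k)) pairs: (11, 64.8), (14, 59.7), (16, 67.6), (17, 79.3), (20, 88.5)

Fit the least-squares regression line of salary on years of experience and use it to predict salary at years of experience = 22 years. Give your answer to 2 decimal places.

90.93

n = 5, Σx = 78, Σy = 359.9, Σxy = 5748.3, Σx² = 1262
Sxx = Σx² − (Σx)²/n = 1262 − 1216.8 = 45.2
Sxy = Σxy − (Σx)(Σy)/n = 5748.3 − 5614.44 = 133.86
b = Sxy/Sxx = 133.86/45.2 = 2.961504
a = ȳ − b·x̄ = 71.98 − 2.961504·15.6 = 25.780531
ŷ(22) = a + b·22 = 25.780531 + 2.961504·22 = 90.933628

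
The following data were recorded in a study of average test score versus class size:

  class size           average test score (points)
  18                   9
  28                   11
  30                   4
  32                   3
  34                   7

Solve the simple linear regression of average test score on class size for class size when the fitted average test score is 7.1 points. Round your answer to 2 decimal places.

n = 5, Σx = 142, Σy = 34, Σxy = 924, Σx² = 4188
Sxx = Σx² − (Σx)²/n = 4188 − 4032.8 = 155.2
Sxy = Σxy − (Σx)(Σy)/n = 924 − 965.6 = -41.6
b = Sxy/Sxx = -41.6/155.2 = -0.268041
a = ȳ − b·x̄ = 6.8 − (-0.268041)·28.4 = 14.412371
Set a + b·x = 7.1: x = (7.1 − 14.412371) / (-0.268041) = 27.280769

27.28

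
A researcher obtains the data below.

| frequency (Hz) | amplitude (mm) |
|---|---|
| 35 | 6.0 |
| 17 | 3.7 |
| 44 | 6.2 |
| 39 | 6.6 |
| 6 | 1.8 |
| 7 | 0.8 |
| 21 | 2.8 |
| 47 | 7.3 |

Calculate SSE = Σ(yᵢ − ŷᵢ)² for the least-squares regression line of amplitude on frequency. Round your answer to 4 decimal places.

n = 8, Σx = 216, Σy = 35.2, Σxy = 1221.4, Σx² = 7706, Σy² = 196.7
Sxx = Σx² − (Σx)²/n = 7706 − 5832 = 1874
Sxy = Σxy − (Σx)(Σy)/n = 1221.4 − 950.4 = 271
Syy = Σy² − (Σy)²/n = 196.7 − 154.88 = 41.82
b = Sxy/Sxx = 271/1874 = 0.144610
SSE = Syy − b·Sxy = 41.82 − 0.144610·271 = 2.630566

2.6306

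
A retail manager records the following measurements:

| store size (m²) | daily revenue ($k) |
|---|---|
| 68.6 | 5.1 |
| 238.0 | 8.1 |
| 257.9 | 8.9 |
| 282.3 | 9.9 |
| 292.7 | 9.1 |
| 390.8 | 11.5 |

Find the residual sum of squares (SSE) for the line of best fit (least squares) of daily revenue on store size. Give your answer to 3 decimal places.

0.638

n = 6, Σx = 1530.3, Σy = 52.6, Σxy = 14525.51, Σx² = 445953.59, Σy² = 483.9
Sxx = Σx² − (Σx)²/n = 445953.59 − 390303.015 = 55650.575
Sxy = Σxy − (Σx)(Σy)/n = 14525.51 − 13415.63 = 1109.88
Syy = Σy² − (Σy)²/n = 483.9 − 461.126667 = 22.773333
b = Sxy/Sxx = 1109.88/55650.575 = 0.019944
SSE = Syy − b·Sxy = 22.773333 − 0.019944·1109.88 = 0.638187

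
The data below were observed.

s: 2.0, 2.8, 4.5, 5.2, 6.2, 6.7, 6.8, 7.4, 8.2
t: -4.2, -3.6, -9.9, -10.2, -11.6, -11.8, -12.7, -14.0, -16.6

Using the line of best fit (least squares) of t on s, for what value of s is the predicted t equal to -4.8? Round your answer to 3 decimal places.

n = 9, Σx = 49.8, Σy = -94.6, Σxy = -593.13, Σx² = 310.7
Sxx = Σx² − (Σx)²/n = 310.7 − 275.56 = 35.14
Sxy = Σxy − (Σx)(Σy)/n = -593.13 − (-523.453333) = -69.676667
b = Sxy/Sxx = -69.676667/35.14 = -1.982831
a = ȳ − b·x̄ = -10.511111 − (-1.982831)·5.533333 = 0.460551
Set a + b·x = -4.8: x = (-4.8 − 0.460551) / (-1.982831) = 2.653051

2.653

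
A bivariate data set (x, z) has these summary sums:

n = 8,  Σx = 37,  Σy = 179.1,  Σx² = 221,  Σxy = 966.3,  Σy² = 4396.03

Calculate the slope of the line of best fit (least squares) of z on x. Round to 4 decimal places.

Sxx = Σx² − (Σx)²/n = 221 − 171.125 = 49.875
Sxy = Σxy − (Σx)(Σy)/n = 966.3 − 828.3375 = 137.9625
b = Sxy/Sxx = 137.9625/49.875 = 2.766165

2.7662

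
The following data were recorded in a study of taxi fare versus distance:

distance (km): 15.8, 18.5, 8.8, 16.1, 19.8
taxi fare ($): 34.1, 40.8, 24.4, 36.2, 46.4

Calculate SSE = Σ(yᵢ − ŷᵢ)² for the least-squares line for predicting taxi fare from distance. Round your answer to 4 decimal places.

n = 5, Σx = 79, Σy = 181.9, Σxy = 3009.84, Σx² = 1320.58, Σy² = 6886.21
Sxx = Σx² − (Σx)²/n = 1320.58 − 1248.2 = 72.38
Sxy = Σxy − (Σx)(Σy)/n = 3009.84 − 2874.02 = 135.82
Syy = Σy² − (Σy)²/n = 6886.21 − 6617.522 = 268.688
b = Sxy/Sxx = 135.82/72.38 = 1.876485
SSE = Syy − b·Sxy = 268.688 − 1.876485·135.82 = 13.823778

13.8238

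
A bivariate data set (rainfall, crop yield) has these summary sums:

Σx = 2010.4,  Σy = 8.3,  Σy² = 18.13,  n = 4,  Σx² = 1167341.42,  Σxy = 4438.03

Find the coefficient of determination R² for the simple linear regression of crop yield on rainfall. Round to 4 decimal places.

0.4986

Sxx = Σx² − (Σx)²/n = 1167341.42 − 1010427.04 = 156914.38
Sxy = Σxy − (Σx)(Σy)/n = 4438.03 − 4171.58 = 266.45
Syy = Σy² − (Σy)²/n = 18.13 − 17.2225 = 0.9075
R² = Sxy²/(Sxx·Syy) = (266.45)²/(156914.38·0.9075) = 0.498565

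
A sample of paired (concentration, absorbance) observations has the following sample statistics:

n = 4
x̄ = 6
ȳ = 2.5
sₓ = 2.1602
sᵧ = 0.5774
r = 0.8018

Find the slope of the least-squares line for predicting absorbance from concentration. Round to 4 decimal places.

0.2143

b = r · sᵧ/sₓ = 0.8018 · 0.5774/2.1602 = 0.214313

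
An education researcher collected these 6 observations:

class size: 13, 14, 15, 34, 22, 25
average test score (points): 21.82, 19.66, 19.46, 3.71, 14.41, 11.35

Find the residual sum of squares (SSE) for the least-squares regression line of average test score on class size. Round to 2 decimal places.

1.32

n = 6, Σx = 123, Σy = 90.41, Σxy = 1577.71, Σx² = 2855, Σy² = 1591.5543
Sxx = Σx² − (Σx)²/n = 2855 − 2521.5 = 333.5
Sxy = Σxy − (Σx)(Σy)/n = 1577.71 − 1853.405 = -275.695
Syy = Σy² − (Σy)²/n = 1591.5543 − 1362.328017 = 229.226283
b = Sxy/Sxx = -275.695/333.5 = -0.826672
SSE = Syy − b·Sxy = 229.226283 − (-0.826672)·(-275.695) = 1.317039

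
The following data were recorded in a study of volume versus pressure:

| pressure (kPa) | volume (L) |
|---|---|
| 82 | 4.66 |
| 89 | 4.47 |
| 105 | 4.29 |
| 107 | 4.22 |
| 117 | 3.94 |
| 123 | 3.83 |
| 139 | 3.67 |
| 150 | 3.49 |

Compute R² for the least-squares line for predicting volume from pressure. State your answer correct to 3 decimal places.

n = 8, Σx = 912, Σy = 32.57, Σxy = 3647.64, Σx² = 107758, Σy² = 133.7505
Sxx = Σx² − (Σx)²/n = 107758 − 103968 = 3790
Sxy = Σxy − (Σx)(Σy)/n = 3647.64 − 3712.98 = -65.34
Syy = Σy² − (Σy)²/n = 133.7505 − 132.600613 = 1.149887
R² = Sxy²/(Sxx·Syy) = (-65.34)²/(3790·1.149887) = 0.979634

0.980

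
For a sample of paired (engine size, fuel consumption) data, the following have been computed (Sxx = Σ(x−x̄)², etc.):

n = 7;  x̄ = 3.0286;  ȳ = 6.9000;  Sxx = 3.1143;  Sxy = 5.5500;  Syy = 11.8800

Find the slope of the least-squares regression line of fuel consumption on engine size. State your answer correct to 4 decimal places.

1.7821

b = Sxy/Sxx = 5.55/3.1143 = 1.782102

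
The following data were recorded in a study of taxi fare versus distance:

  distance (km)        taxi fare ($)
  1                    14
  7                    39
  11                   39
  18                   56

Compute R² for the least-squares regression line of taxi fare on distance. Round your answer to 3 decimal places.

n = 4, Σx = 37, Σy = 148, Σxy = 1724, Σx² = 495, Σy² = 6374
Sxx = Σx² − (Σx)²/n = 495 − 342.25 = 152.75
Sxy = Σxy − (Σx)(Σy)/n = 1724 − 1369 = 355
Syy = Σy² − (Σy)²/n = 6374 − 5476 = 898
R² = Sxy²/(Sxx·Syy) = (355)²/(152.75·898) = 0.918754

0.919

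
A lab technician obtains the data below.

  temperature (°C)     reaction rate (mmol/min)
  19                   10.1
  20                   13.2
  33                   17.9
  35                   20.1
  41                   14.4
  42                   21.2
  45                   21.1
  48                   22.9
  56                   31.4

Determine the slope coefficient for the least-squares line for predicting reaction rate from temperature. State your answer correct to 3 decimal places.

0.451

n = 9, Σx = 339, Σy = 172.3, Σxy = 7038, Σx² = 13985
Sxx = Σx² − (Σx)²/n = 13985 − 12769 = 1216
Sxy = Σxy − (Σx)(Σy)/n = 7038 − 6489.966667 = 548.033333
b = Sxy/Sxx = 548.033333/1216 = 0.450685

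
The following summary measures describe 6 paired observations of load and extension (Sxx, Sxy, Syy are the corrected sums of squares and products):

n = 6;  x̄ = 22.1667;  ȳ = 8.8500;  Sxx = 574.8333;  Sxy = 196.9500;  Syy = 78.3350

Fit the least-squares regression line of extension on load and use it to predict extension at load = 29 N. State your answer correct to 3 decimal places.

11.191

b = Sxy/Sxx = 196.95/574.8333 = 0.342621
a = ȳ − b·x̄ = 8.85 − 0.342621·22.1667 = 1.255222
ŷ(29) = a + b·29 = 1.255222 + 0.342621·29 = 11.191233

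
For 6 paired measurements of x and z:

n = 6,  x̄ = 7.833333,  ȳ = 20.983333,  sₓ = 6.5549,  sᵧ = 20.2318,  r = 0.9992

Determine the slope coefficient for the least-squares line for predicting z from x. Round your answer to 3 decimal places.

b = r · sᵧ/sₓ = 0.9992 · 20.2318/6.5549 = 3.084046

3.084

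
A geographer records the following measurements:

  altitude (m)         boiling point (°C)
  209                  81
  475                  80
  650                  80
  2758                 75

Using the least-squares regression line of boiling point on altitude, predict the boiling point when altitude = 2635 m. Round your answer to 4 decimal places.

n = 4, Σx = 4092, Σy = 316, Σxy = 313779, Σx² = 8298370
Sxx = Σx² − (Σx)²/n = 8298370 − 4186116 = 4112254
Sxy = Σxy − (Σx)(Σy)/n = 313779 − 323268 = -9489
b = Sxy/Sxx = -9489/4112254 = -0.002307
a = ȳ − b·x̄ = 79 − (-0.002307)·1023 = 81.360566
ŷ(2635) = a + b·2635 = 81.360566 + (-0.002307)·2635 = 75.280320

75.2803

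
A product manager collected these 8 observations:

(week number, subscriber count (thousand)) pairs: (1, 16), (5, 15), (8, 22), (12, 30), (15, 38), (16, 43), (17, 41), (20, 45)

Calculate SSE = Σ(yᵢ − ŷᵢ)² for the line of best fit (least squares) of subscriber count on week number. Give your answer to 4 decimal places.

61.5826

n = 8, Σx = 94, Σy = 250, Σxy = 3482, Σx² = 1404, Σy² = 8864
Sxx = Σx² − (Σx)²/n = 1404 − 1104.5 = 299.5
Sxy = Σxy − (Σx)(Σy)/n = 3482 − 2937.5 = 544.5
Syy = Σy² − (Σy)²/n = 8864 − 7812.5 = 1051.5
b = Sxy/Sxx = 544.5/299.5 = 1.818030
SSE = Syy − b·Sxy = 1051.5 − 1.818030·544.5 = 61.582638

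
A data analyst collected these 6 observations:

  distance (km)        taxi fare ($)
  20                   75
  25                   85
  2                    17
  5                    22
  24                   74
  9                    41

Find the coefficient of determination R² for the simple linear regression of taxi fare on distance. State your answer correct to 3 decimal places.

0.975

n = 6, Σx = 85, Σy = 314, Σxy = 5914, Σx² = 1711, Σy² = 20780
Sxx = Σx² − (Σx)²/n = 1711 − 1204.166667 = 506.833333
Sxy = Σxy − (Σx)(Σy)/n = 5914 − 4448.333333 = 1465.666667
Syy = Σy² − (Σy)²/n = 20780 − 16432.666667 = 4347.333333
R² = Sxy²/(Sxx·Syy) = (1465.666667)²/(506.833333·4347.333333) = 0.974950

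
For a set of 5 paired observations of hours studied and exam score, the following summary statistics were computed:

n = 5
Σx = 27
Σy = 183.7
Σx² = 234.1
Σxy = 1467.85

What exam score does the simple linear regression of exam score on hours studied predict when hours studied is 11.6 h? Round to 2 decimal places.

70.15

Sxx = Σx² − (Σx)²/n = 234.1 − 145.8 = 88.3
Sxy = Σxy − (Σx)(Σy)/n = 1467.85 − 991.98 = 475.87
b = Sxy/Sxx = 475.87/88.3 = 5.389241
a = ȳ − b·x̄ = 36.74 − 5.389241·5.4 = 7.638097
ŷ(11.6) = a + b·11.6 = 7.638097 + 5.389241·11.6 = 70.153296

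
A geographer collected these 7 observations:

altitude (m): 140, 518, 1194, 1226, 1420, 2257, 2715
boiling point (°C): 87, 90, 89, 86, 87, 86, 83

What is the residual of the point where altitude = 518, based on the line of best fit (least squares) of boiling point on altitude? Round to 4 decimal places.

1.5971

n = 7, Σx = 9470, Σy = 608, Σxy = 813489, Σx² = 17698310
Sxx = Σx² − (Σx)²/n = 17698310 − 12811557.142857 = 4886752.857143
Sxy = Σxy − (Σx)(Σy)/n = 813489 − 822537.142857 = -9048.142857
b = Sxy/Sxx = -9048.142857/4886752.857143 = -0.001852
a = ȳ − b·x̄ = 86.857143 − (-0.001852)·1352.857143 = 89.362046
ŷ(518) = 89.362046 + (-0.001852)·518 = 88.402936
residual = y − ŷ = 90 − 88.402936 = 1.597064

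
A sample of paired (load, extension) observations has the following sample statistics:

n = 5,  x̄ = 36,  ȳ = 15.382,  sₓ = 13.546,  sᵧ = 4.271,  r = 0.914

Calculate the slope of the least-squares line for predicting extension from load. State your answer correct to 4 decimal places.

0.2882

b = r · sᵧ/sₓ = 0.914 · 4.271/13.546 = 0.288181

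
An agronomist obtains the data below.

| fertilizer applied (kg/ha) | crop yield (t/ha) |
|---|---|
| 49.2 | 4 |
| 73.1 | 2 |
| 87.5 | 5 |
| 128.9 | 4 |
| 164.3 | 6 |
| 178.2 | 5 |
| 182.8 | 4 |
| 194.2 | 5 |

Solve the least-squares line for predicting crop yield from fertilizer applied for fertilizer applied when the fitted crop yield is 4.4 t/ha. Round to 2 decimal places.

n = 8, Σx = 1058.2, Σy = 35, Σxy = 4875.1, Σx² = 161914.92
Sxx = Σx² − (Σx)²/n = 161914.92 − 139973.405 = 21941.515
Sxy = Σxy − (Σx)(Σy)/n = 4875.1 − 4629.625 = 245.475
b = Sxy/Sxx = 245.475/21941.515 = 0.011188
a = ȳ − b·x̄ = 4.375 − 0.011188·132.275 = 2.895148
Set a + b·x = 4.4: x = (4.4 − 2.895148) / 0.011188 = 134.509598

134.51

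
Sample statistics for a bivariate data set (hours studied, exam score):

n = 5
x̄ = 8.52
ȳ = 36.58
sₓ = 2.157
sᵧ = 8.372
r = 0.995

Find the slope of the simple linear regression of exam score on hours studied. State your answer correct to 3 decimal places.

b = r · sᵧ/sₓ = 0.995 · 8.372/2.157 = 3.861910

3.862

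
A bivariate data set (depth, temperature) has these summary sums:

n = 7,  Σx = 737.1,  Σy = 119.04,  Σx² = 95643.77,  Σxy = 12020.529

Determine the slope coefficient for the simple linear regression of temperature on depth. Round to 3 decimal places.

-0.029

Sxx = Σx² − (Σx)²/n = 95643.77 − 77616.63 = 18027.14
Sxy = Σxy − (Σx)(Σy)/n = 12020.529 − 12534.912 = -514.383
b = Sxy/Sxx = -514.383/18027.14 = -0.028534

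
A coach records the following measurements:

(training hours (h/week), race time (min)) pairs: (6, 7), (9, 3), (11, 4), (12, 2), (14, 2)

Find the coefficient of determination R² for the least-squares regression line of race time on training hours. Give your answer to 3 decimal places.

n = 5, Σx = 52, Σy = 18, Σxy = 165, Σx² = 578, Σy² = 82
Sxx = Σx² − (Σx)²/n = 578 − 540.8 = 37.2
Sxy = Σxy − (Σx)(Σy)/n = 165 − 187.2 = -22.2
Syy = Σy² − (Σy)²/n = 82 − 64.8 = 17.2
R² = Sxy²/(Sxx·Syy) = (-22.2)²/(37.2·17.2) = 0.770255

0.770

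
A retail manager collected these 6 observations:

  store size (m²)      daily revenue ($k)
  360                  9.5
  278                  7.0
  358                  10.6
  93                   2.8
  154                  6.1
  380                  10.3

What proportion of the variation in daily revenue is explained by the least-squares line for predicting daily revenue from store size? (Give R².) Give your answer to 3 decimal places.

n = 6, Σx = 1623, Σy = 46.3, Σxy = 14274.6, Σx² = 511813, Σy² = 402.75
Sxx = Σx² − (Σx)²/n = 511813 − 439021.5 = 72791.5
Sxy = Σxy − (Σx)(Σy)/n = 14274.6 − 12524.15 = 1750.45
Syy = Σy² − (Σy)²/n = 402.75 − 357.281667 = 45.468333
R² = Sxy²/(Sxx·Syy) = (1750.45)²/(72791.5·45.468333) = 0.925784

0.926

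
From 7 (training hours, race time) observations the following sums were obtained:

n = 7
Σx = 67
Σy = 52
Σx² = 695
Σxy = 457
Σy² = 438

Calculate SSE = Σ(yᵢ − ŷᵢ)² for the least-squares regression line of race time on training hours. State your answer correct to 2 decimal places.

20.85

Sxx = Σx² − (Σx)²/n = 695 − 641.285714 = 53.714286
Sxy = Σxy − (Σx)(Σy)/n = 457 − 497.714286 = -40.714286
Syy = Σy² − (Σy)²/n = 438 − 386.285714 = 51.714286
b = Sxy/Sxx = -40.714286/53.714286 = -0.757979
SSE = Syy − b·Sxy = 51.714286 − (-0.757979)·(-40.714286) = 20.853723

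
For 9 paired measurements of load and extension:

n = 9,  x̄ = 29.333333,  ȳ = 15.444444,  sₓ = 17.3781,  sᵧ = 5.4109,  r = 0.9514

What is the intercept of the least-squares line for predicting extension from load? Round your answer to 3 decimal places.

b = r · sᵧ/sₓ = 0.9514 · 5.4109/17.3781 = 0.296231
a = ȳ − b·x̄ = 15.444444 − 0.296231·29.333333 = 6.755004

6.755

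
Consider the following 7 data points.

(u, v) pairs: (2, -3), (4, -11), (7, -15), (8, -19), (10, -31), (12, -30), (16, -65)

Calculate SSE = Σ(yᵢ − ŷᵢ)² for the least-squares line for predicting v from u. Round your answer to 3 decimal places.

244.435

n = 7, Σx = 59, Σy = -174, Σxy = -2017, Σx² = 633, Σy² = 6802
Sxx = Σx² − (Σx)²/n = 633 − 497.285714 = 135.714286
Sxy = Σxy − (Σx)(Σy)/n = -2017 − (-1466.571429) = -550.428571
Syy = Σy² − (Σy)²/n = 6802 − 4325.142857 = 2476.857143
b = Sxy/Sxx = -550.428571/135.714286 = -4.055789
SSE = Syy − b·Sxy = 2476.857143 − (-4.055789)·(-550.428571) = 244.434737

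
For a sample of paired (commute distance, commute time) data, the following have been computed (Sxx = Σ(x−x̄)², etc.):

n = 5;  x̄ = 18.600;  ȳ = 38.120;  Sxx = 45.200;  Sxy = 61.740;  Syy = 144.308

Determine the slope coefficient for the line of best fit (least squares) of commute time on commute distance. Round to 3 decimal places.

1.366

b = Sxy/Sxx = 61.74/45.2 = 1.365929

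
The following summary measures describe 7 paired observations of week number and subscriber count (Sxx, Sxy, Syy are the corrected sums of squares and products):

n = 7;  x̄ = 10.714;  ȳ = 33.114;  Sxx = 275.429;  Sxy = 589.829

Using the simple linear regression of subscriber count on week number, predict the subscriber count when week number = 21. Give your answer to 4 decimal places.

55.1414

b = Sxy/Sxx = 589.829/275.429 = 2.141492
a = ȳ − b·x̄ = 33.114 − 2.141492·10.714 = 10.170055
ŷ(21) = a + b·21 = 10.170055 + 2.141492·21 = 55.141387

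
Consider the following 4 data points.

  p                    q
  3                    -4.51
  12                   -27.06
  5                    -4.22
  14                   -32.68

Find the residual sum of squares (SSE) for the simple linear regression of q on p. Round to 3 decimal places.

n = 4, Σx = 34, Σy = -68.47, Σxy = -816.87, Σx² = 374, Σy² = 1838.3745
Sxx = Σx² − (Σx)²/n = 374 − 289 = 85
Sxy = Σxy − (Σx)(Σy)/n = -816.87 − (-581.995) = -234.875
Syy = Σy² − (Σy)²/n = 1838.3745 − 1172.035225 = 666.339275
b = Sxy/Sxx = -234.875/85 = -2.763235
SSE = Syy − b·Sxy = 666.339275 − (-2.763235)·(-234.875) = 17.324385

17.324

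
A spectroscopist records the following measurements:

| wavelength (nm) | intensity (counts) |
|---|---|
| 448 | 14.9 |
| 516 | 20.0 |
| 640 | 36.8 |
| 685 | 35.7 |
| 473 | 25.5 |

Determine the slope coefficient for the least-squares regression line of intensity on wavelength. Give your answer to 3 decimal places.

0.083

n = 5, Σx = 2762, Σy = 132.9, Σxy = 77063.2, Σx² = 1569514
Sxx = Σx² − (Σx)²/n = 1569514 − 1525728.8 = 43785.2
Sxy = Σxy − (Σx)(Σy)/n = 77063.2 − 73413.96 = 3649.24
b = Sxy/Sxx = 3649.24/43785.2 = 0.083344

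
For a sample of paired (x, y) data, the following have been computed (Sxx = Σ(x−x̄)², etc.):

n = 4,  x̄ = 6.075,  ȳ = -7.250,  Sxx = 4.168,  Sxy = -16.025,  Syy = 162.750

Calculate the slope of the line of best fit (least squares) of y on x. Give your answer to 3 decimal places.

b = Sxy/Sxx = -16.025/4.168 = -3.844770

-3.845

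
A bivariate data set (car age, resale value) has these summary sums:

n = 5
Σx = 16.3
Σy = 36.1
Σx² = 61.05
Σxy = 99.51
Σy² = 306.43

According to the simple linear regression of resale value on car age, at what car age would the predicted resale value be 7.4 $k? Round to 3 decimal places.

3.182

Sxx = Σx² − (Σx)²/n = 61.05 − 53.138 = 7.912
Sxy = Σxy − (Σx)(Σy)/n = 99.51 − 117.686 = -18.176
b = Sxy/Sxx = -18.176/7.912 = -2.297270
a = ȳ − b·x̄ = 7.22 − (-2.297270)·3.26 = 14.709100
Set a + b·x = 7.4: x = (7.4 − 14.709100) / (-2.297270) = 3.181646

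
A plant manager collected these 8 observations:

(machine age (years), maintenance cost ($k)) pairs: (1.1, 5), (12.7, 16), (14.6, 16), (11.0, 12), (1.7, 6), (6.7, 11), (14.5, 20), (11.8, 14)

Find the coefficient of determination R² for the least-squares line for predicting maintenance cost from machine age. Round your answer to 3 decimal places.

n = 8, Σx = 74.1, Σy = 100, Σxy = 1113.4, Σx² = 893.93, Σy² = 1434
Sxx = Σx² − (Σx)²/n = 893.93 − 686.35125 = 207.57875
Sxy = Σxy − (Σx)(Σy)/n = 1113.4 − 926.25 = 187.15
Syy = Σy² − (Σy)²/n = 1434 − 1250 = 184
R² = Sxy²/(Sxx·Syy) = (187.15)²/(207.57875·184) = 0.917020

0.917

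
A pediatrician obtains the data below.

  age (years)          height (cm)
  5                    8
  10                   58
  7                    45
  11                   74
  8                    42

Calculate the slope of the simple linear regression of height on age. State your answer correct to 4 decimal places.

n = 5, Σx = 41, Σy = 227, Σxy = 2085, Σx² = 359
Sxx = Σx² − (Σx)²/n = 359 − 336.2 = 22.8
Sxy = Σxy − (Σx)(Σy)/n = 2085 − 1861.4 = 223.6
b = Sxy/Sxx = 223.6/22.8 = 9.807018

9.8070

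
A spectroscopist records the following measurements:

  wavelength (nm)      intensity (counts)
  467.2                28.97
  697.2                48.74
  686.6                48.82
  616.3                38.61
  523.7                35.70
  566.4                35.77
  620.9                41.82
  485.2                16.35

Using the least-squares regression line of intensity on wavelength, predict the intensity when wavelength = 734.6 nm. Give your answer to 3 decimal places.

n = 8, Σx = 4663.5, Σy = 294.78, Σxy = 177686.743, Σx² = 2771615.43
Sxx = Σx² − (Σx)²/n = 2771615.43 − 2718529.03125 = 53086.39875
Sxy = Σxy − (Σx)(Σy)/n = 177686.743 − 171838.31625 = 5848.42675
b = Sxy/Sxx = 5848.42675/53086.39875 = 0.110168
a = ȳ − b·x̄ = 36.8475 − 0.110168·582.9375 = -27.373607
ŷ(734.6) = a + b·734.6 = -27.373607 + 0.110168·734.6 = 53.555867

53.556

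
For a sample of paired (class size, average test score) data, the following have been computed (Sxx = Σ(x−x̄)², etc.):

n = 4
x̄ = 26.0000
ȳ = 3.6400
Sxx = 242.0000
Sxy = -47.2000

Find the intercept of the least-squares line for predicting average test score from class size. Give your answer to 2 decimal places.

b = Sxy/Sxx = -47.2/242 = -0.195041
a = ȳ − b·x̄ = 3.64 − (-0.195041)·26 = 8.711074

8.71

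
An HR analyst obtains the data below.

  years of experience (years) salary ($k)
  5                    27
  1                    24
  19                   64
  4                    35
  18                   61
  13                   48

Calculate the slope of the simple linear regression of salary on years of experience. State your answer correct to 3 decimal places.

n = 6, Σx = 60, Σy = 259, Σxy = 3237, Σx² = 896
Sxx = Σx² − (Σx)²/n = 896 − 600 = 296
Sxy = Σxy − (Σx)(Σy)/n = 3237 − 2590 = 647
b = Sxy/Sxx = 647/296 = 2.185811

2.186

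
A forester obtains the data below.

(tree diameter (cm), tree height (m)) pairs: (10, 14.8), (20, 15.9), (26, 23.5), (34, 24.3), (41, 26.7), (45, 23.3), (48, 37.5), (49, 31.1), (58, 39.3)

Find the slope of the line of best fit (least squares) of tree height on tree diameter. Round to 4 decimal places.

0.4941

n = 9, Σx = 331, Σy = 236.4, Σxy = 9649.7, Σx² = 14107
Sxx = Σx² − (Σx)²/n = 14107 − 12173.444444 = 1933.555556
Sxy = Σxy − (Σx)(Σy)/n = 9649.7 − 8694.266667 = 955.433333
b = Sxy/Sxx = 955.433333/1933.555556 = 0.494133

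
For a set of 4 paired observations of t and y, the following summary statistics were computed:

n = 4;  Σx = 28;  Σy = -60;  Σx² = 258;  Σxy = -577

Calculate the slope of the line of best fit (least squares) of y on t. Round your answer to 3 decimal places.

-2.532

Sxx = Σx² − (Σx)²/n = 258 − 196 = 62
Sxy = Σxy − (Σx)(Σy)/n = -577 − (-420) = -157
b = Sxy/Sxx = -157/62 = -2.532258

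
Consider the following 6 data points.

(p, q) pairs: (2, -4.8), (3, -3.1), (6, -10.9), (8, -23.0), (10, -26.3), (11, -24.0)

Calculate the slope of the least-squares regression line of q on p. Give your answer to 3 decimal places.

-2.693

n = 6, Σx = 40, Σy = -92.1, Σxy = -795.3, Σx² = 334
Sxx = Σx² − (Σx)²/n = 334 − 266.666667 = 67.333333
Sxy = Σxy − (Σx)(Σy)/n = -795.3 − (-614) = -181.3
b = Sxy/Sxx = -181.3/67.333333 = -2.692574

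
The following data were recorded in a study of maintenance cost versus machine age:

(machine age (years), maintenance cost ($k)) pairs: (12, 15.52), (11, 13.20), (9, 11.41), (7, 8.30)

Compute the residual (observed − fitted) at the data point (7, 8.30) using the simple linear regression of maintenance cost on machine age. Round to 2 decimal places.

n = 4, Σx = 39, Σy = 48.43, Σxy = 492.23, Σx² = 395
Sxx = Σx² − (Σx)²/n = 395 − 380.25 = 14.75
Sxy = Σxy − (Σx)(Σy)/n = 492.23 − 472.1925 = 20.0375
b = Sxy/Sxx = 20.0375/14.75 = 1.358475
a = ȳ − b·x̄ = 12.1075 − 1.358475·9.75 = -1.137627
ŷ(7) = -1.137627 + 1.358475·7 = 8.371695
residual = y − ŷ = 8.30 − 8.371695 = -0.071695

-0.07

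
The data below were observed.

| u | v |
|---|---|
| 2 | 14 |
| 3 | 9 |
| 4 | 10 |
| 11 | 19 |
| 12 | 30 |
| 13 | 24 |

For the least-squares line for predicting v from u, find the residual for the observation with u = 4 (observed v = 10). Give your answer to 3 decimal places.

n = 6, Σx = 45, Σy = 106, Σxy = 976, Σx² = 463
Sxx = Σx² − (Σx)²/n = 463 − 337.5 = 125.5
Sxy = Σxy − (Σx)(Σy)/n = 976 − 795 = 181
b = Sxy/Sxx = 181/125.5 = 1.442231
a = ȳ − b·x̄ = 17.666667 − 1.442231·7.5 = 6.849934
ŷ(4) = 6.849934 + 1.442231·4 = 12.618858
residual = y − ŷ = 10 − 12.618858 = -2.618858

-2.619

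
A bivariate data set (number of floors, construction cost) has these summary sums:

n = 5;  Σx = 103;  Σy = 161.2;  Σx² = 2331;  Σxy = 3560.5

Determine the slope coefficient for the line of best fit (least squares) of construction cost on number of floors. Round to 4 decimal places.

Sxx = Σx² − (Σx)²/n = 2331 − 2121.8 = 209.2
Sxy = Σxy − (Σx)(Σy)/n = 3560.5 − 3320.72 = 239.78
b = Sxy/Sxx = 239.78/209.2 = 1.146176

1.1462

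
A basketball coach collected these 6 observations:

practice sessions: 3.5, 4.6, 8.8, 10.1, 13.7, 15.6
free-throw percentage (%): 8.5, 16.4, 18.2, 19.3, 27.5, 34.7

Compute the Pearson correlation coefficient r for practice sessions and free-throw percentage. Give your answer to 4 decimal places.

0.9518

n = 6, Σx = 56.3, Σy = 124.6, Σxy = 1378.35, Σx² = 643.91, Σy² = 3005.28
Sxx = Σx² − (Σx)²/n = 643.91 − 528.281667 = 115.628333
Sxy = Σxy − (Σx)(Σy)/n = 1378.35 − 1169.163333 = 209.186667
Syy = Σy² − (Σy)²/n = 3005.28 − 2587.526667 = 417.753333
r = Sxy/√(Sxx·Syy) = 209.186667/√(48304.121678) = 209.186667/219.781987 = 0.951792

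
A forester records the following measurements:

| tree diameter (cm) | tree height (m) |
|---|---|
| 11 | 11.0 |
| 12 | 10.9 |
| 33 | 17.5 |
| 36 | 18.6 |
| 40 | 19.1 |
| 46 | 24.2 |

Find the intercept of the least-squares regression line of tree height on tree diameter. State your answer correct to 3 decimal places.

n = 6, Σx = 178, Σy = 101.3, Σxy = 3376.1, Σx² = 6366
Sxx = Σx² − (Σx)²/n = 6366 − 5280.666667 = 1085.333333
Sxy = Σxy − (Σx)(Σy)/n = 3376.1 − 3005.233333 = 370.866667
b = Sxy/Sxx = 370.866667/1085.333333 = 0.341708
a = ȳ − b·x̄ = 16.883333 − 0.341708·29.666667 = 6.746007

6.746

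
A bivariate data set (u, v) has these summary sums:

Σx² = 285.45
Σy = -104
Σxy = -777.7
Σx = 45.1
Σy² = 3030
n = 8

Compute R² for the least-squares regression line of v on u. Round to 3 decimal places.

0.700

Sxx = Σx² − (Σx)²/n = 285.45 − 254.25125 = 31.19875
Sxy = Σxy − (Σx)(Σy)/n = -777.7 − (-586.3) = -191.4
Syy = Σy² − (Σy)²/n = 3030 − 1352 = 1678
R² = Sxy²/(Sxx·Syy) = (-191.4)²/(31.19875·1678) = 0.699769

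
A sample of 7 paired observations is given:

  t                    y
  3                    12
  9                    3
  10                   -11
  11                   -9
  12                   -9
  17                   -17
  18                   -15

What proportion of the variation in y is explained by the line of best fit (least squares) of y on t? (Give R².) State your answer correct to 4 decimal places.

n = 7, Σx = 80, Σy = -46, Σxy = -813, Σx² = 1068, Σy² = 950
Sxx = Σx² − (Σx)²/n = 1068 − 914.285714 = 153.714286
Sxy = Σxy − (Σx)(Σy)/n = -813 − (-525.714286) = -287.285714
Syy = Σy² − (Σy)²/n = 950 − 302.285714 = 647.714286
R² = Sxy²/(Sxx·Syy) = (-287.285714)²/(153.714286·647.714286) = 0.828954

0.8290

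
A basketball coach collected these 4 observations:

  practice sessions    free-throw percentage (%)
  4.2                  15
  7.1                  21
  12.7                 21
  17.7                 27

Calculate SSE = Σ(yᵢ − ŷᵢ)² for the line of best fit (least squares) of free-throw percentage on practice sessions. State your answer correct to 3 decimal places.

n = 4, Σx = 41.7, Σy = 84, Σxy = 956.7, Σx² = 542.63, Σy² = 1836
Sxx = Σx² − (Σx)²/n = 542.63 − 434.7225 = 107.9075
Sxy = Σxy − (Σx)(Σy)/n = 956.7 − 875.7 = 81
Syy = Σy² − (Σy)²/n = 1836 − 1764 = 72
b = Sxy/Sxx = 81/107.9075 = 0.750643
SSE = Syy − b·Sxy = 72 − 0.750643·81 = 11.197924

11.198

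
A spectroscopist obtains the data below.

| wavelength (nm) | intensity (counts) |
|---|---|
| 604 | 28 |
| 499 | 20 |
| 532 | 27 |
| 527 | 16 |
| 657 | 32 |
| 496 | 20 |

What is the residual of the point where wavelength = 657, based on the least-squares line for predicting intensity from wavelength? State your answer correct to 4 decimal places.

n = 6, Σx = 3315, Σy = 143, Σxy = 80632, Σx² = 1852235
Sxx = Σx² − (Σx)²/n = 1852235 − 1831537.5 = 20697.5
Sxy = Σxy − (Σx)(Σy)/n = 80632 − 79007.5 = 1624.5
b = Sxy/Sxx = 1624.5/20697.5 = 0.078488
a = ȳ − b·x̄ = 23.833333 − 0.078488·552.5 = -19.531143
ŷ(657) = -19.531143 + 0.078488·657 = 32.035302
residual = y − ŷ = 32 − 32.035302 = -0.035302

-0.0353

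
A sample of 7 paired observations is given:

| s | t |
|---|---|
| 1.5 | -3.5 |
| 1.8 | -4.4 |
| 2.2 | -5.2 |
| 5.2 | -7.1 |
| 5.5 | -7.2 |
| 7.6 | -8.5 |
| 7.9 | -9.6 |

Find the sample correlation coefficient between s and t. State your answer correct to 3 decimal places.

-0.982

n = 7, Σx = 31.7, Σy = -45.5, Σxy = -241.57, Σx² = 187.79, Σy² = 325.31
Sxx = Σx² − (Σx)²/n = 187.79 − 143.555714 = 44.234286
Sxy = Σxy − (Σx)(Σy)/n = -241.57 − (-206.05) = -35.52
Syy = Σy² − (Σy)²/n = 325.31 − 295.75 = 29.56
r = Sxy/√(Sxx·Syy) = -35.52/√(1307.565486) = -35.52/36.160275 = -0.982293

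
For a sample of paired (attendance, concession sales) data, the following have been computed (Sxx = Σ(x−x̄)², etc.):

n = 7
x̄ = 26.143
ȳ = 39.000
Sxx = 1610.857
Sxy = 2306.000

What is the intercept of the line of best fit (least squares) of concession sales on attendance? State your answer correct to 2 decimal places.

b = Sxy/Sxx = 2306/1610.857 = 1.431536
a = ȳ − b·x̄ = 39 − 1.431536·26.143 = 1.575351

1.58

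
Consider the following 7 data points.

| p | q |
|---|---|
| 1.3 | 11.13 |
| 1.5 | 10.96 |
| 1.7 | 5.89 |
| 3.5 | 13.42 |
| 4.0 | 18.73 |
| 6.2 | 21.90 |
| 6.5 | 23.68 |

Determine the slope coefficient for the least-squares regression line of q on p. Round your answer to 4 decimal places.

n = 7, Σx = 24.7, Σy = 105.71, Σxy = 452.512, Σx² = 115.77
Sxx = Σx² − (Σx)²/n = 115.77 − 87.155714 = 28.614286
Sxy = Σxy − (Σx)(Σy)/n = 452.512 − 373.005286 = 79.506714
b = Sxy/Sxx = 79.506714/28.614286 = 2.778567

2.7786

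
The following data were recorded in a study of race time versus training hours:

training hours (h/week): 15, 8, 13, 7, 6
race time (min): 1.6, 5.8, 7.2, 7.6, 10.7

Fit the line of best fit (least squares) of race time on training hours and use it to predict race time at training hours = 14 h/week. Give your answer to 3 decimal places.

3.837

n = 5, Σx = 49, Σy = 32.9, Σxy = 281.4, Σx² = 543
Sxx = Σx² − (Σx)²/n = 543 − 480.2 = 62.8
Sxy = Σxy − (Σx)(Σy)/n = 281.4 − 322.42 = -41.02
b = Sxy/Sxx = -41.02/62.8 = -0.653185
a = ȳ − b·x̄ = 6.58 − (-0.653185)·9.8 = 12.981210
ŷ(14) = a + b·14 = 12.981210 + (-0.653185)·14 = 3.836624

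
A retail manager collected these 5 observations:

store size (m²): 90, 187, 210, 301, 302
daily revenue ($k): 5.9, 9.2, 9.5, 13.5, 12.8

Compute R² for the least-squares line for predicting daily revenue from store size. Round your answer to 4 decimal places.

0.9874

n = 5, Σx = 1090, Σy = 50.9, Σxy = 12175.5, Σx² = 268974, Σy² = 555.79
Sxx = Σx² − (Σx)²/n = 268974 − 237620 = 31354
Sxy = Σxy − (Σx)(Σy)/n = 12175.5 − 11096.2 = 1079.3
Syy = Σy² − (Σy)²/n = 555.79 − 518.162 = 37.628
R² = Sxy²/(Sxx·Syy) = (1079.3)²/(31354·37.628) = 0.987371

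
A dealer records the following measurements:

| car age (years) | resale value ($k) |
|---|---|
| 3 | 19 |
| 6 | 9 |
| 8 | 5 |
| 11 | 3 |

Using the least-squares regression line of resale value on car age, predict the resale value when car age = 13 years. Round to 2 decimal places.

-3.00

n = 4, Σx = 28, Σy = 36, Σxy = 184, Σx² = 230
Sxx = Σx² − (Σx)²/n = 230 − 196 = 34
Sxy = Σxy − (Σx)(Σy)/n = 184 − 252 = -68
b = Sxy/Sxx = -68/34 = -2
a = ȳ − b·x̄ = 9 − (-2)·7 = 23
ŷ(13) = a + b·13 = 23 + (-2)·13 = -3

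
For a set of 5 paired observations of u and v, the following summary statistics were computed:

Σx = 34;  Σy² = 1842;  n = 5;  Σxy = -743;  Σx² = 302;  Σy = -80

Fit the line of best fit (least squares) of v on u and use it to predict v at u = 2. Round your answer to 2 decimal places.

-2.51

Sxx = Σx² − (Σx)²/n = 302 − 231.2 = 70.8
Sxy = Σxy − (Σx)(Σy)/n = -743 − (-544) = -199
b = Sxy/Sxx = -199/70.8 = -2.810734
a = ȳ − b·x̄ = -16 − (-2.810734)·6.8 = 3.112994
ŷ(2) = a + b·2 = 3.112994 + (-2.810734)·2 = -2.508475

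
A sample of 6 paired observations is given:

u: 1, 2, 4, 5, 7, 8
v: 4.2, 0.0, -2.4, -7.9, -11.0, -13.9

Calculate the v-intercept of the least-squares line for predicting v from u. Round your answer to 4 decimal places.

6.0653

n = 6, Σx = 27, Σy = -31, Σxy = -233.1, Σx² = 159
Sxx = Σx² − (Σx)²/n = 159 − 121.5 = 37.5
Sxy = Σxy − (Σx)(Σy)/n = -233.1 − (-139.5) = -93.6
b = Sxy/Sxx = -93.6/37.5 = -2.496
a = ȳ − b·x̄ = -5.166667 − (-2.496)·4.5 = 6.065333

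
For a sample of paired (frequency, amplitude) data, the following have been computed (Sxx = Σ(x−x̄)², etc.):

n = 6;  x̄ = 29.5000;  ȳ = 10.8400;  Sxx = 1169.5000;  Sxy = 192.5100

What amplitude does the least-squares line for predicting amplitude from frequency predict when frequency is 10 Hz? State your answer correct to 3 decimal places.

7.630

b = Sxy/Sxx = 192.51/1169.5 = 0.164609
a = ȳ − b·x̄ = 10.84 − 0.164609·29.5 = 5.984040
ŷ(10) = a + b·10 = 5.984040 + 0.164609·10 = 7.630128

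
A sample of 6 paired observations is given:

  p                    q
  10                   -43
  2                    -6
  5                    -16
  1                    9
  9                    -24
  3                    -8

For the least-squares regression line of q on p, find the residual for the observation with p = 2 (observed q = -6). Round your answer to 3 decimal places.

-4.748

n = 6, Σx = 30, Σy = -88, Σxy = -753, Σx² = 220
Sxx = Σx² − (Σx)²/n = 220 − 150 = 70
Sxy = Σxy − (Σx)(Σy)/n = -753 − (-440) = -313
b = Sxy/Sxx = -313/70 = -4.471429
a = ȳ − b·x̄ = -14.666667 − (-4.471429)·5 = 7.690476
ŷ(2) = 7.690476 + (-4.471429)·2 = -1.252381
residual = y − ŷ = -6 − (-1.252381) = -4.747619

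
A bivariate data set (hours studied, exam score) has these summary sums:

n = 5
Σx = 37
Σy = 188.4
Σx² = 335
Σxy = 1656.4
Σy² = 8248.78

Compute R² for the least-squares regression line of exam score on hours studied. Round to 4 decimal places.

Sxx = Σx² − (Σx)²/n = 335 − 273.8 = 61.2
Sxy = Σxy − (Σx)(Σy)/n = 1656.4 − 1394.16 = 262.24
Syy = Σy² − (Σy)²/n = 8248.78 − 7098.912 = 1149.868
R² = Sxy²/(Sxx·Syy) = (262.24)²/(61.2·1149.868) = 0.977234

0.9772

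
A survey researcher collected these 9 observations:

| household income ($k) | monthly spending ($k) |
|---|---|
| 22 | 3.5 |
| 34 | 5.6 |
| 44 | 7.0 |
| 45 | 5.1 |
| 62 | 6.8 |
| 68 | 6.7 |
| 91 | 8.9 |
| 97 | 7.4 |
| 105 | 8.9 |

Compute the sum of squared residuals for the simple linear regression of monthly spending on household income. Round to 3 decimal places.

5.168

n = 9, Σx = 568, Σy = 59.9, Σxy = 4144.3, Σx² = 42784, Σy² = 422.93
Sxx = Σx² − (Σx)²/n = 42784 − 35847.111111 = 6936.888889
Sxy = Σxy − (Σx)(Σy)/n = 4144.3 − 3780.355556 = 363.944444
Syy = Σy² − (Σy)²/n = 422.93 − 398.667778 = 24.262222
b = Sxy/Sxx = 363.944444/6936.888889 = 0.052465
SSE = Syy − b·Sxy = 24.262222 − 0.052465·363.944444 = 5.167847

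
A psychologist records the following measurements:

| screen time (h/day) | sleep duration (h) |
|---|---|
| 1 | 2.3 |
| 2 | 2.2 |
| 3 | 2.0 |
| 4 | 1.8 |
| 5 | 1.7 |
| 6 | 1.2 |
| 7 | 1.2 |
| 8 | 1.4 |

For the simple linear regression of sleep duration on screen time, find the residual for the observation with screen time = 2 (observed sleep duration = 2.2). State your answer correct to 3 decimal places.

n = 8, Σx = 36, Σy = 13.8, Σxy = 55.2, Σx² = 204
Sxx = Σx² − (Σx)²/n = 204 − 162 = 42
Sxy = Σxy − (Σx)(Σy)/n = 55.2 − 62.1 = -6.9
b = Sxy/Sxx = -6.9/42 = -0.164286
a = ȳ − b·x̄ = 1.725 − (-0.164286)·4.5 = 2.464286
ŷ(2) = 2.464286 + (-0.164286)·2 = 2.135714
residual = y − ŷ = 2.2 − 2.135714 = 0.064286

0.064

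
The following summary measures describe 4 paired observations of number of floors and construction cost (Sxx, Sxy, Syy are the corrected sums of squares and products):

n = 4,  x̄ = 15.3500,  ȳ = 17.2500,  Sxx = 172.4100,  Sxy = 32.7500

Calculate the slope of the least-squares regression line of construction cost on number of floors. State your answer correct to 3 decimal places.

0.190

b = Sxy/Sxx = 32.75/172.41 = 0.189954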